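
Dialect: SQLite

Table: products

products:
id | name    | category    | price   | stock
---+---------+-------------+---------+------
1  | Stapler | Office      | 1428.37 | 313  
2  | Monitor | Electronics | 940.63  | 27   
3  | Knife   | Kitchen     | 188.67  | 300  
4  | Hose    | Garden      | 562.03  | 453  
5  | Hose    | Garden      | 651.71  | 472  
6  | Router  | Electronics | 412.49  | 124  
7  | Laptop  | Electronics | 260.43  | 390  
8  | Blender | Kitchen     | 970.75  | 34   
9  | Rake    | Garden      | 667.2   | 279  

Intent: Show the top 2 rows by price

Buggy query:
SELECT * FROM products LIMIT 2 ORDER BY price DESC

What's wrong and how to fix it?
Bug: ORDER BY cannot follow LIMIT; LIMIT is the final clause

Fix: Sort with ORDER BY, then apply LIMIT

Corrected query:
SELECT * FROM products ORDER BY price DESC LIMIT 2

Result:
id | name    | category | price   | stock
---+---------+----------+---------+------
1  | Stapler | Office   | 1428.37 | 313  
8  | Blender | Kitchen  | 970.75  | 34   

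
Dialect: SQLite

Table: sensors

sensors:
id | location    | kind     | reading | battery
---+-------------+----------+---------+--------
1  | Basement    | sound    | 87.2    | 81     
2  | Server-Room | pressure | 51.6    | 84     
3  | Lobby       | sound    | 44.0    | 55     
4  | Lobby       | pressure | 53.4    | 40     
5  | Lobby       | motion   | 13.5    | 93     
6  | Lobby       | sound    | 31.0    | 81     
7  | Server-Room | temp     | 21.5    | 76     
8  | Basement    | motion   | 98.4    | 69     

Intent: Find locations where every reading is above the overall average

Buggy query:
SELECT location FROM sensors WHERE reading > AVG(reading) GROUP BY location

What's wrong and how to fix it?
Bug: WHERE evaluates per row before aggregation, so AVG() is unavailable

Fix: Compute the overall average in a scalar subquery and compare each group's MIN against it in HAVING

Corrected query:
SELECT location FROM sensors GROUP BY location HAVING MIN(reading) > (SELECT AVG(reading) FROM sensors)

Result:
location
--------
Basement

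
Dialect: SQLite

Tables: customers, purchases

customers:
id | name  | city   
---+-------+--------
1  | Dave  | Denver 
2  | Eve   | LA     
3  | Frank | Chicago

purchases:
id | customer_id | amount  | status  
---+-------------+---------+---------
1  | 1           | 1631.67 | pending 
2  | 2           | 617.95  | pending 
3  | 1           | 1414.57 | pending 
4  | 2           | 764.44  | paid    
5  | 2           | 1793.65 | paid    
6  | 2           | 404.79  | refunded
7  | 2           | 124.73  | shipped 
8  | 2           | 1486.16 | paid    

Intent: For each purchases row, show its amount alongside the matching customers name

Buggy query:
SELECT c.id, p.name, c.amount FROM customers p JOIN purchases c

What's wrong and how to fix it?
Bug: JOIN with no ON clause produces a cartesian product; every purchases row pairs with every customers row

Fix: Specify the join condition linking the foreign key to the parent id

Corrected query:
SELECT c.id, p.name, c.amount FROM customers p JOIN purchases c ON c.customer_id = p.id

Result:
id | name | amount 
---+------+--------
1  | Dave | 1631.67
2  | Eve  | 617.95 
3  | Dave | 1414.57
4  | Eve  | 764.44 
5  | Eve  | 1793.65
6  | Eve  | 404.79 
7  | Eve  | 124.73 
8  | Eve  | 1486.16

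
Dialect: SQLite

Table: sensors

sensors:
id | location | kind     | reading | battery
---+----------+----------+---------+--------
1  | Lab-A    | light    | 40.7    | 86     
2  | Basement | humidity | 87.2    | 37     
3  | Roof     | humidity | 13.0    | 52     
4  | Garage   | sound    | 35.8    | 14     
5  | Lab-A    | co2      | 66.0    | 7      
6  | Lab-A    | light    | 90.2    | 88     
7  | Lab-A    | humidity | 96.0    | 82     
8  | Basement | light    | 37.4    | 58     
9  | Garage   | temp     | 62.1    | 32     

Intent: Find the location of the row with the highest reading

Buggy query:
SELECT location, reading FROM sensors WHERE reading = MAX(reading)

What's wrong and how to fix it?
Bug: WHERE is evaluated per row; an aggregate over the whole table isn't defined there

Fix: Wrap MAX in a scalar subquery so WHERE compares against a single value

Corrected query:
SELECT location, reading FROM sensors WHERE reading = (SELECT MAX(reading) FROM sensors)

Result:
location | reading
---------+--------
Lab-A    | 96     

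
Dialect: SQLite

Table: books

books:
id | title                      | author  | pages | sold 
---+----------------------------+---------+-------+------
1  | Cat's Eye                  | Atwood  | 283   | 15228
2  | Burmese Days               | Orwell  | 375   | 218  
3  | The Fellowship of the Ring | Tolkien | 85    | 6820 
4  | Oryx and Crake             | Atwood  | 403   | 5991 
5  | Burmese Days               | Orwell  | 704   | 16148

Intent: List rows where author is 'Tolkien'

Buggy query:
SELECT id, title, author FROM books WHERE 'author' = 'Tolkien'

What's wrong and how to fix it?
Bug: Single quotes denote string literals in SQL; the column name is being compared as a constant string

Fix: Remove the quotes around the column name (or use double quotes for an identifier)

Corrected query:
SELECT id, title, author FROM books WHERE author = 'Tolkien'

Result:
id | title                      | author 
---+----------------------------+--------
3  | The Fellowship of the Ring | Tolkien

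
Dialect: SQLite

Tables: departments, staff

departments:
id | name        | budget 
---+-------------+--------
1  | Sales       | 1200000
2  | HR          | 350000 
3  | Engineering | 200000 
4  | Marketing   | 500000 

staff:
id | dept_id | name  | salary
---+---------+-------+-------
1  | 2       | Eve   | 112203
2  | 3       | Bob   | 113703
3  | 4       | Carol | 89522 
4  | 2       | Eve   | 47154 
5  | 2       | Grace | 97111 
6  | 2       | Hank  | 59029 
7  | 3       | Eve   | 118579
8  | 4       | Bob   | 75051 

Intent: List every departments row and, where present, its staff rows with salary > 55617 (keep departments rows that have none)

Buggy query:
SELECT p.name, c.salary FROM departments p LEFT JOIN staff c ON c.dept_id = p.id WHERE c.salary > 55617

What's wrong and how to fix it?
Bug: A WHERE condition on the right-hand table after LEFT JOIN drops unmatched parents

Fix: Put 'c.salary > 55617' in the JOIN's ON clause instead of WHERE

Corrected query:
SELECT p.name, c.salary FROM departments p LEFT JOIN staff c ON c.dept_id = p.id AND c.salary > 55617

Result:
name        | salary
------------+-------
Sales       | NULL  
HR          | 59029 
HR          | 97111 
HR          | 112203
Engineering | 113703
Engineering | 118579
Marketing   | 75051 
Marketing   | 89522 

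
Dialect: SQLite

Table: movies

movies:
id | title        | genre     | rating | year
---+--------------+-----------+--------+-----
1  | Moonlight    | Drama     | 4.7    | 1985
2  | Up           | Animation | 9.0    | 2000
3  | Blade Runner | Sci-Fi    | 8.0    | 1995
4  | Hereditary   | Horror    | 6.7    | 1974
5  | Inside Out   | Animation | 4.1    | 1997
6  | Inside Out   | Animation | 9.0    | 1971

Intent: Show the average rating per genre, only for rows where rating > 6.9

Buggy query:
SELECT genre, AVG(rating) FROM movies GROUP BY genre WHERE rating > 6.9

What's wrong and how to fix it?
Bug: WHERE cannot follow GROUP BY

Fix: Place WHERE between FROM and GROUP BY

Corrected query:
SELECT genre, AVG(rating) FROM movies WHERE rating > 6.9 GROUP BY genre

Result:
genre     | AVG(rating)
----------+------------
Animation | 9          
Sci-Fi    | 8          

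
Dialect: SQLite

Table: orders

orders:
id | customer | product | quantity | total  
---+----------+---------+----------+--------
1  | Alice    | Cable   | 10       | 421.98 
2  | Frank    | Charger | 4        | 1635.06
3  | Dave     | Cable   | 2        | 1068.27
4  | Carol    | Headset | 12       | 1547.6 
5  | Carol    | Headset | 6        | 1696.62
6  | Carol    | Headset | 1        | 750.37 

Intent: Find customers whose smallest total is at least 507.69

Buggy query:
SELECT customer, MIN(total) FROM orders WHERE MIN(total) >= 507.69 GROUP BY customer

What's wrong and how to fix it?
Bug: Aggregates like MIN are computed per group after WHERE runs

Fix: Replace WHERE with HAVING after the GROUP BY

Corrected query:
SELECT customer, MIN(total) FROM orders GROUP BY customer HAVING MIN(total) >= 507.69

Result:
customer | MIN(total)
---------+-----------
Carol    | 750.37    
Dave     | 1068.27   
Frank    | 1635.06   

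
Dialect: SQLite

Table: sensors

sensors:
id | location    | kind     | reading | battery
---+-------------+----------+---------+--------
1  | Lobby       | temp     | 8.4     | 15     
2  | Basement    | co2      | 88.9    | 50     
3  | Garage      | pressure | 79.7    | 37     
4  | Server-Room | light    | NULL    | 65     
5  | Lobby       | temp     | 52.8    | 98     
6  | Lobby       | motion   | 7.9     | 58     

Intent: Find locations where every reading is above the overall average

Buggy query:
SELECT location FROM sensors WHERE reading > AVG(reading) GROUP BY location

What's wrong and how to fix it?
Bug: WHERE evaluates per row before aggregation, so AVG() is unavailable

Fix: Compute the overall average in a scalar subquery and compare each group's MIN against it in HAVING

Corrected query:
SELECT location FROM sensors GROUP BY location HAVING MIN(reading) > (SELECT AVG(reading) FROM sensors)

Result:
location
--------
Basement
Garage  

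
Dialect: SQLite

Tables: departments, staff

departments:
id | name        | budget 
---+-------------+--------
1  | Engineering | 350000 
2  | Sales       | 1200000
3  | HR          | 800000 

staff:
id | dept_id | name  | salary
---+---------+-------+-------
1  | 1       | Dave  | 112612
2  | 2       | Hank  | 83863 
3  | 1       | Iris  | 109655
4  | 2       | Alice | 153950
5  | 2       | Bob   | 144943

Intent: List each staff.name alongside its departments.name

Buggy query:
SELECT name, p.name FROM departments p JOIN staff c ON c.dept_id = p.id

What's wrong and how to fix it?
Bug: Both tables have a 'name' column; the unqualified reference is ambiguous

Fix: Prefix ambiguous columns with the table alias

Corrected query:
SELECT c.name, p.name FROM departments p JOIN staff c ON c.dept_id = p.id

Result:
name  | name       
------+------------
Dave  | Engineering
Hank  | Sales      
Iris  | Engineering
Alice | Sales      
Bob   | Sales      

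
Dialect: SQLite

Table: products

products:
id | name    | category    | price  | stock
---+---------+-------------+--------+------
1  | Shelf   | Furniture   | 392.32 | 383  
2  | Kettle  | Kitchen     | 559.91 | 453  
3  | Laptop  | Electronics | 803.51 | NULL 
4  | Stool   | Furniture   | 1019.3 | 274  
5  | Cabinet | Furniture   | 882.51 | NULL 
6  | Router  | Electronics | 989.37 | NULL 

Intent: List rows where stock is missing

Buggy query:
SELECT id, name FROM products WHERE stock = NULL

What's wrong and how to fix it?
Bug: Comparing to NULL with '=' never matches; NULL = NULL is unknown, not true

Fix: Replace '= NULL' with 'IS NULL'

Corrected query:
SELECT id, name FROM products WHERE stock IS NULL

Result:
id | name   
---+--------
3  | Laptop 
5  | Cabinet
6  | Router 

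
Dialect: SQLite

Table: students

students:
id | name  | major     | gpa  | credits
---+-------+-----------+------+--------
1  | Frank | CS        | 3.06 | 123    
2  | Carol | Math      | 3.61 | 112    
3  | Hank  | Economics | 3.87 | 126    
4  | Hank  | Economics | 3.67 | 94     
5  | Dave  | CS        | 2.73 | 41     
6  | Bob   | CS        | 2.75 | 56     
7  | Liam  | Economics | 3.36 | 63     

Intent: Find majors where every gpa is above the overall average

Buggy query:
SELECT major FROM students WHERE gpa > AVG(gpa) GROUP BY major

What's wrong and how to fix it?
Bug: AVG() is an aggregate; it can't sit directly in WHERE

Fix: Use a subquery for AVG and a HAVING MIN(...) filter so the condition holds for every row in the group

Corrected query:
SELECT major FROM students GROUP BY major HAVING MIN(gpa) > (SELECT AVG(gpa) FROM students)

Result:
major    
---------
Economics
Math     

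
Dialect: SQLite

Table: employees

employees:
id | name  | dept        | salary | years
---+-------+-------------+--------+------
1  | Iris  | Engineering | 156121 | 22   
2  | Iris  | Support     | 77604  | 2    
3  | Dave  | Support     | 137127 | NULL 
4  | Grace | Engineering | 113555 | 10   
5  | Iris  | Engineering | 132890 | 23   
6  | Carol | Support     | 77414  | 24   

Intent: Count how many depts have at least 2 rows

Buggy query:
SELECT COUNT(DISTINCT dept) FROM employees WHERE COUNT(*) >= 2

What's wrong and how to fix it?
Bug: COUNT(*) cannot appear in WHERE; the per-group count doesn't exist yet

Fix: Group first with HAVING COUNT(*) >= 2, then COUNT the resulting groups

Corrected query:
SELECT COUNT(*) FROM (SELECT dept FROM employees GROUP BY dept HAVING COUNT(*) >= 2)

Result:
COUNT(*)
--------
2       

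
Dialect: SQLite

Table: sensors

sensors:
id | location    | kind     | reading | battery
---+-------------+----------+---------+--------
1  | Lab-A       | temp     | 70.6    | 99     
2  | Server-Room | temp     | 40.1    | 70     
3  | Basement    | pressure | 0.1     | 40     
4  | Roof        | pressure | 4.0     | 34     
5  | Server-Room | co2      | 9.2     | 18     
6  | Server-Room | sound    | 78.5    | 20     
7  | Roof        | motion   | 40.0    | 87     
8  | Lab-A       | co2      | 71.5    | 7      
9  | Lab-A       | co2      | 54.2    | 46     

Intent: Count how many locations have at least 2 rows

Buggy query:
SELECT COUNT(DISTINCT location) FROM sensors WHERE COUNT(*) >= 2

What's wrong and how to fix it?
Bug: WHERE filters individual rows, not groups, so a group-level COUNT is invalid there

Fix: Group first with HAVING COUNT(*) >= 2, then COUNT the resulting groups

Corrected query:
SELECT COUNT(*) FROM (SELECT location FROM sensors GROUP BY location HAVING COUNT(*) >= 2)

Result:
COUNT(*)
--------
3       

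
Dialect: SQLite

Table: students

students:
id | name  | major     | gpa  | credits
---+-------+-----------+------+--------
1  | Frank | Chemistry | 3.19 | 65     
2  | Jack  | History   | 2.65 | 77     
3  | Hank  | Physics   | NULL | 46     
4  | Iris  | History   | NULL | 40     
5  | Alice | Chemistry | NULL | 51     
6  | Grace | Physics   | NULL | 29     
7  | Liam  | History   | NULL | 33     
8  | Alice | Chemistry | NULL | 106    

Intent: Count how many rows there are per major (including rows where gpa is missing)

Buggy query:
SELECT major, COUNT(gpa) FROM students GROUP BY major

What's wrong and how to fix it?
Bug: COUNT(gpa) skips NULLs, so groups with missing gpa are undercounted

Fix: Use COUNT(*) to count all rows regardless of NULL

Corrected query:
SELECT major, COUNT(*) FROM students GROUP BY major

Result:
major     | COUNT(*)
----------+---------
Chemistry | 3       
History   | 3       
Physics   | 2       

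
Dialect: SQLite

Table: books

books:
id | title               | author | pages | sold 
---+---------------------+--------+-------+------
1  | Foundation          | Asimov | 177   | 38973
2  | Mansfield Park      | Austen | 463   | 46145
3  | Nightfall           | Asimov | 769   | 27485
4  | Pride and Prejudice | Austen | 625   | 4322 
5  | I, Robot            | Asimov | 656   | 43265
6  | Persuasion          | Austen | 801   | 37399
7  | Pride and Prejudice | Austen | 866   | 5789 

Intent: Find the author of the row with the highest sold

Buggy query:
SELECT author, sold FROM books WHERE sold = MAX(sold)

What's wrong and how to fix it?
Bug: MAX(sold) is an aggregate and cannot be used directly in WHERE

Fix: Wrap MAX in a scalar subquery so WHERE compares against a single value

Corrected query:
SELECT author, sold FROM books WHERE sold = (SELECT MAX(sold) FROM books)

Result:
author | sold 
-------+------
Austen | 46145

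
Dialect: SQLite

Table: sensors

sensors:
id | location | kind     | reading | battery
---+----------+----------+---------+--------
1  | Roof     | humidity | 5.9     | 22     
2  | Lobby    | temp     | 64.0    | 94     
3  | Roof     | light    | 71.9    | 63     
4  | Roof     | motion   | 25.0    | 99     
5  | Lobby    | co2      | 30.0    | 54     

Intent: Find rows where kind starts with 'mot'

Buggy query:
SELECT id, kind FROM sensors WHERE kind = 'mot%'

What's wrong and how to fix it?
Bug: Wildcards only work with LIKE; '=' treats '%' as a literal character

Fix: Replace '=' with LIKE so 'mot%' is treated as a pattern

Corrected query:
SELECT id, kind FROM sensors WHERE kind LIKE 'mot%'

Result:
id | kind  
---+-------
4  | motion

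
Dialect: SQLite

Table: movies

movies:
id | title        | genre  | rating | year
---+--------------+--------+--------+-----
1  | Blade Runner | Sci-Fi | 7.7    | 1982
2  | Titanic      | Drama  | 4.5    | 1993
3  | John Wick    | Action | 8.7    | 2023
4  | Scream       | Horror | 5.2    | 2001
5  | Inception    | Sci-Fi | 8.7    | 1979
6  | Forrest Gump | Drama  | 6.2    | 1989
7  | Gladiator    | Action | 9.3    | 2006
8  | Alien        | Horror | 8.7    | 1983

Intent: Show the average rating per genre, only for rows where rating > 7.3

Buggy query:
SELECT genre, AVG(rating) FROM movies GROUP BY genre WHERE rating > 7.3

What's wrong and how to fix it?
Bug: WHERE cannot follow GROUP BY

Fix: Place WHERE between FROM and GROUP BY

Corrected query:
SELECT genre, AVG(rating) FROM movies WHERE rating > 7.3 GROUP BY genre

Result:
genre  | AVG(rating)
-------+------------
Action | 9          
Horror | 8.7        
Sci-Fi | 8.2        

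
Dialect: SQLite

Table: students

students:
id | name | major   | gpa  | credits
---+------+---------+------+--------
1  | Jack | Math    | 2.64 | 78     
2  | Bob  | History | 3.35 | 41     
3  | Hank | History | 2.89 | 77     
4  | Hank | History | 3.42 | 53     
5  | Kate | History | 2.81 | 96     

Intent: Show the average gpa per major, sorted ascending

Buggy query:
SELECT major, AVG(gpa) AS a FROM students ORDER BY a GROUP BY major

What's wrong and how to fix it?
Bug: GROUP BY must precede ORDER BY

Fix: Move ORDER BY to the end, after GROUP BY

Corrected query:
SELECT major, AVG(gpa) AS a FROM students GROUP BY major ORDER BY a

Result:
major   | a     
--------+-------
Math    | 2.64  
History | 3.1175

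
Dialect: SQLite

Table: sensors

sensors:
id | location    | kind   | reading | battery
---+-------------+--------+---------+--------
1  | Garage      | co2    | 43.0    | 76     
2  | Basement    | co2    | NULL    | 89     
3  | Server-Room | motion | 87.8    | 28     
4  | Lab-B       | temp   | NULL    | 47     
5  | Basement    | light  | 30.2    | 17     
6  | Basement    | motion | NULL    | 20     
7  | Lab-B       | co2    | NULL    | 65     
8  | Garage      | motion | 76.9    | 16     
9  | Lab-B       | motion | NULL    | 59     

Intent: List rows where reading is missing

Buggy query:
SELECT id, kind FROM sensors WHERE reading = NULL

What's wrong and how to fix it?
Bug: Comparing to NULL with '=' never matches; NULL = NULL is unknown, not true

Fix: Replace '= NULL' with 'IS NULL'

Corrected query:
SELECT id, kind FROM sensors WHERE reading IS NULL

Result:
id | kind  
---+-------
2  | co2   
4  | temp  
6  | motion
7  | co2   
9  | motion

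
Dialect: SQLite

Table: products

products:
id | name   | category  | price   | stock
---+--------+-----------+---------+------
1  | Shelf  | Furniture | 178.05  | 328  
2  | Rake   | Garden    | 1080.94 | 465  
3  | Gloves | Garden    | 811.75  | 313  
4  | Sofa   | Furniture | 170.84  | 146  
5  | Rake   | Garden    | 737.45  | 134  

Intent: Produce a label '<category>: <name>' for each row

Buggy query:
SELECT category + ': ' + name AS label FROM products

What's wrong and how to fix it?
Bug: '+' is numeric addition; on text columns SQLite converts them to 0 instead of concatenating

Fix: Use the || operator for string concatenation

Corrected query:
SELECT category || ': ' || name AS label FROM products

Result:
label           
----------------
Furniture: Shelf
Garden: Rake    
Garden: Gloves  
Furniture: Sofa 
Garden: Rake    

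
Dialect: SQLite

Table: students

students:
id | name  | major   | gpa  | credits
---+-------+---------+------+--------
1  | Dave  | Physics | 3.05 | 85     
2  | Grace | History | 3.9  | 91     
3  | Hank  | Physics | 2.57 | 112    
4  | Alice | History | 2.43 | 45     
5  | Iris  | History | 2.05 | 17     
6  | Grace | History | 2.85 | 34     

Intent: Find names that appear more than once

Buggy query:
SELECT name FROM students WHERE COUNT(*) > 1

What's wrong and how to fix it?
Bug: WHERE can't reference COUNT(*); aggregates are computed after WHERE

Fix: Group first, then use HAVING for the count condition

Corrected query:
SELECT name FROM students GROUP BY name HAVING COUNT(*) > 1

Result:
name 
-----
Grace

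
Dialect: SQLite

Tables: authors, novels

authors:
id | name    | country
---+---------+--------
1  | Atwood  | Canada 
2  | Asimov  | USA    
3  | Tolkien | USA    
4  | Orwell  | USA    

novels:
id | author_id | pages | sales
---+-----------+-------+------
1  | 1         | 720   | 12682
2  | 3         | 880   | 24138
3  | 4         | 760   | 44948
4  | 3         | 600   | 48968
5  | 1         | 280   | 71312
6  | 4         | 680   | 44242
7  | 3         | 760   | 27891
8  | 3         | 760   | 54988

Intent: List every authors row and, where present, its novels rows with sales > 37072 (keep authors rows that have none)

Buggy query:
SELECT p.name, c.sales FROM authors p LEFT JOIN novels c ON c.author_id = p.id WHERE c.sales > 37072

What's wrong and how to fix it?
Bug: Filtering c.sales in WHERE discards the NULL rows produced by LEFT JOIN, turning it into an inner join

Fix: Move the right-table condition into the ON clause so unmatched parents are kept

Corrected query:
SELECT p.name, c.sales FROM authors p LEFT JOIN novels c ON c.author_id = p.id AND c.sales > 37072

Result:
name    | sales
--------+------
Atwood  | 71312
Asimov  | NULL 
Tolkien | 48968
Tolkien | 54988
Orwell  | 44242
Orwell  | 44948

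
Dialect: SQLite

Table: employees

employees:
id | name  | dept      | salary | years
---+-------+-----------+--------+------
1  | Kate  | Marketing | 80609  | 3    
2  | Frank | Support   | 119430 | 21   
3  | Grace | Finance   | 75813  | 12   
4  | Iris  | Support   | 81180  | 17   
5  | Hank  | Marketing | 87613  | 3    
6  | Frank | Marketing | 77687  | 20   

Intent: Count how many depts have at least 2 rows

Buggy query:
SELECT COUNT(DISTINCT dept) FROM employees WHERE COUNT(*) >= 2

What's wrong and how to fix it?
Bug: WHERE filters individual rows, not groups, so a group-level COUNT is invalid there

Fix: Use a subquery that GROUPs and filters with HAVING, then count its rows

Corrected query:
SELECT COUNT(*) FROM (SELECT dept FROM employees GROUP BY dept HAVING COUNT(*) >= 2)

Result:
COUNT(*)
--------
2       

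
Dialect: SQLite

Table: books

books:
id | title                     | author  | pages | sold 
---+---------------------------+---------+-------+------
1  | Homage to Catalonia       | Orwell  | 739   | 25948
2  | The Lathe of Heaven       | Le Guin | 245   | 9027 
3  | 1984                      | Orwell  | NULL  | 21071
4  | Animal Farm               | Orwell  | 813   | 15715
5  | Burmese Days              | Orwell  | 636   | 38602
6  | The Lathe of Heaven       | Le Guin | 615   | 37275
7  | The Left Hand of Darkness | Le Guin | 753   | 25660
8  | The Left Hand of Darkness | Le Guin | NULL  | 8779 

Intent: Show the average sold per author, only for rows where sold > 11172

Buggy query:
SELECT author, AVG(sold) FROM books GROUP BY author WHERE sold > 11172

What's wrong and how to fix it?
Bug: WHERE cannot follow GROUP BY

Fix: Move the WHERE clause before GROUP BY

Corrected query:
SELECT author, AVG(sold) FROM books WHERE sold > 11172 GROUP BY author

Result:
author  | AVG(sold)
--------+----------
Le Guin | 31467.5  
Orwell  | 25334    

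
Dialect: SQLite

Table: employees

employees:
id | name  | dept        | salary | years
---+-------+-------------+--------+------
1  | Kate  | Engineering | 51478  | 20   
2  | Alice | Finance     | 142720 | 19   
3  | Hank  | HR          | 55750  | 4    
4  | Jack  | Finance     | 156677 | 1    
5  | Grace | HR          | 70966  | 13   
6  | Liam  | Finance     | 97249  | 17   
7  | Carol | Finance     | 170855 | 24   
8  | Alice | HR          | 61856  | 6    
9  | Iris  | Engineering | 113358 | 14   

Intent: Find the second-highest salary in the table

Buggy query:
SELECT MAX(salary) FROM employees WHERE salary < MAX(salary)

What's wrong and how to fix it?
Bug: MAX(salary) on the right of the comparison is an aggregate-in-WHERE error

Fix: Put the inner MAX in a scalar subquery

Corrected query:
SELECT MAX(salary) FROM employees WHERE salary < (SELECT MAX(salary) FROM employees)

Result:
MAX(salary)
-----------
156677     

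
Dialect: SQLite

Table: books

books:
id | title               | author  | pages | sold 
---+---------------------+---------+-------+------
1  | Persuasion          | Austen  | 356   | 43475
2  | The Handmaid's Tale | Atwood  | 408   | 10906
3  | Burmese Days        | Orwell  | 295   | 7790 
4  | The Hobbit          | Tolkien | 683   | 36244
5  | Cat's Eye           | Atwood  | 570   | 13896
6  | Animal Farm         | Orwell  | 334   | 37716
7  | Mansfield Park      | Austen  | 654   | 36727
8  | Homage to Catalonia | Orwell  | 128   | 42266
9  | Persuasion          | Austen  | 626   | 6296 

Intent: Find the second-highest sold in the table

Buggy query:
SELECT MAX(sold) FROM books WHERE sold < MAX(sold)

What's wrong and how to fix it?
Bug: MAX(sold) on the right of the comparison is an aggregate-in-WHERE error

Fix: Put the inner MAX in a scalar subquery

Corrected query:
SELECT MAX(sold) FROM books WHERE sold < (SELECT MAX(sold) FROM books)

Result:
MAX(sold)
---------
42266    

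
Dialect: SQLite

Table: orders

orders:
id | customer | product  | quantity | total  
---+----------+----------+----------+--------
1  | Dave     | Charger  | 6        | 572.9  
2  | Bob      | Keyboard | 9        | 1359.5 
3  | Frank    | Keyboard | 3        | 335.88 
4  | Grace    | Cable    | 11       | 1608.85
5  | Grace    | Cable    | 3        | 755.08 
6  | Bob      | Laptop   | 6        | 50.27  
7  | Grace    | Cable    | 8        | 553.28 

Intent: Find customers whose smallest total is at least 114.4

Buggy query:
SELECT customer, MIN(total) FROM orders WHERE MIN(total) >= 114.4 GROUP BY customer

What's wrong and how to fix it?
Bug: Aggregates like MIN are computed per group after WHERE runs

Fix: Use HAVING for the per-group MIN condition

Corrected query:
SELECT customer, MIN(total) FROM orders GROUP BY customer HAVING MIN(total) >= 114.4

Result:
customer | MIN(total)
---------+-----------
Dave     | 572.9     
Frank    | 335.88    
Grace    | 553.28    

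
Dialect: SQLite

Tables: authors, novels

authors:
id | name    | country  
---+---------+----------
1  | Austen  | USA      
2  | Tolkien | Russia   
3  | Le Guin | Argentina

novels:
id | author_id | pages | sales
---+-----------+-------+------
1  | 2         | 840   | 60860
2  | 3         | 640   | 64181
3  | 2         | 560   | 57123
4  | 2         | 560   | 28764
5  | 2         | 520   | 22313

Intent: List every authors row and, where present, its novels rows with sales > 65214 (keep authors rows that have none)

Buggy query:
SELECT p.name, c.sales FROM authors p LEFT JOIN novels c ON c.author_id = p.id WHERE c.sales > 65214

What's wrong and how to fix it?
Bug: A WHERE condition on the right-hand table after LEFT JOIN drops unmatched parents

Fix: Put 'c.sales > 65214' in the JOIN's ON clause instead of WHERE

Corrected query:
SELECT p.name, c.sales FROM authors p LEFT JOIN novels c ON c.author_id = p.id AND c.sales > 65214

Result:
name    | sales
--------+------
Austen  | NULL 
Tolkien | NULL 
Le Guin | NULL 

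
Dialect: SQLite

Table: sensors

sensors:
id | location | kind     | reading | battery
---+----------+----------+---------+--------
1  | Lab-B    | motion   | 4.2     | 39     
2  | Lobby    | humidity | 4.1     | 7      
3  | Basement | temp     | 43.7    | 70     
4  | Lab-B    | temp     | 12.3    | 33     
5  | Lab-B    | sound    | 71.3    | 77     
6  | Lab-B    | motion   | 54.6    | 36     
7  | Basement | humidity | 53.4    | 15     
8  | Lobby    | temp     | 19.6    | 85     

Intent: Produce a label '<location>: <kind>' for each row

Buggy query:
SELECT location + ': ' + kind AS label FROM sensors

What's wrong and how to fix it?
Bug: SQLite uses || for string concatenation; + coerces text to numbers (yielding 0)

Fix: Replace + with || to concatenate text

Corrected query:
SELECT location || ': ' || kind AS label FROM sensors

Result:
label             
------------------
Lab-B: motion     
Lobby: humidity   
Basement: temp    
Lab-B: temp       
Lab-B: sound      
Lab-B: motion     
Basement: humidity
Lobby: temp       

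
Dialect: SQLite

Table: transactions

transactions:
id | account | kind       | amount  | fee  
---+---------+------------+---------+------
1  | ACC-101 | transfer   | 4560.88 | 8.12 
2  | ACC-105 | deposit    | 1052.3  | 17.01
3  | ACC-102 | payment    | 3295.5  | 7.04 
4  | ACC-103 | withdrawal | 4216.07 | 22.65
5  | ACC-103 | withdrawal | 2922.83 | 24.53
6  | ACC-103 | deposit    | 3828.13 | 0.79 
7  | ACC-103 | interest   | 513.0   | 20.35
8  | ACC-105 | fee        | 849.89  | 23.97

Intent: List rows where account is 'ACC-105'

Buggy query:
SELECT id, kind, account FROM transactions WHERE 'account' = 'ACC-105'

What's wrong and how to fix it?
Bug: Single quotes denote string literals in SQL; the column name is being compared as a constant string

Fix: Remove the quotes around the column name (or use double quotes for an identifier)

Corrected query:
SELECT id, kind, account FROM transactions WHERE account = 'ACC-105'

Result:
id | kind    | account
---+---------+--------
2  | deposit | ACC-105
8  | fee     | ACC-105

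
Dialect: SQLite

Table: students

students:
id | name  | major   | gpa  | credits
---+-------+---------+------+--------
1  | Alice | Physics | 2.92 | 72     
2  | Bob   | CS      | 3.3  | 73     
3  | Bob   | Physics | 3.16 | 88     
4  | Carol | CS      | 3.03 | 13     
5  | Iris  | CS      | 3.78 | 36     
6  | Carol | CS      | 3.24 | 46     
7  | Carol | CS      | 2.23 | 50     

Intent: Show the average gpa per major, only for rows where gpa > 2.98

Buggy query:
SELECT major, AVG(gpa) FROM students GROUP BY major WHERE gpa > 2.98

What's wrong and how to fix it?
Bug: Row-level WHERE must come before GROUP BY in the clause order

Fix: Place WHERE between FROM and GROUP BY

Corrected query:
SELECT major, AVG(gpa) FROM students WHERE gpa > 2.98 GROUP BY major

Result:
major   | AVG(gpa)
--------+---------
CS      | 3.3375  
Physics | 3.16    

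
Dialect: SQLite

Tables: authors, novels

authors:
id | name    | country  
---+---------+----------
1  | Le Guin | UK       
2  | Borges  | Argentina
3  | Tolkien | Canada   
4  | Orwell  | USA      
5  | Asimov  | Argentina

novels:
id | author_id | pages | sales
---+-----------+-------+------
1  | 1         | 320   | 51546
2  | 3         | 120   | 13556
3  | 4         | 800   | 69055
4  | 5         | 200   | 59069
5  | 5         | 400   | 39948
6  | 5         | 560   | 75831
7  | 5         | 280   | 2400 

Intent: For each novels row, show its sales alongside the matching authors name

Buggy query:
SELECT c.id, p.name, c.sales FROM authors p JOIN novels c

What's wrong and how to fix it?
Bug: Missing join condition: each novels row is matched to all authors rows instead of just its own

Fix: Specify the join condition linking the foreign key to the parent id

Corrected query:
SELECT c.id, p.name, c.sales FROM authors p JOIN novels c ON c.author_id = p.id

Result:
id | name    | sales
---+---------+------
1  | Le Guin | 51546
2  | Tolkien | 13556
3  | Orwell  | 69055
4  | Asimov  | 59069
5  | Asimov  | 39948
6  | Asimov  | 75831
7  | Asimov  | 2400 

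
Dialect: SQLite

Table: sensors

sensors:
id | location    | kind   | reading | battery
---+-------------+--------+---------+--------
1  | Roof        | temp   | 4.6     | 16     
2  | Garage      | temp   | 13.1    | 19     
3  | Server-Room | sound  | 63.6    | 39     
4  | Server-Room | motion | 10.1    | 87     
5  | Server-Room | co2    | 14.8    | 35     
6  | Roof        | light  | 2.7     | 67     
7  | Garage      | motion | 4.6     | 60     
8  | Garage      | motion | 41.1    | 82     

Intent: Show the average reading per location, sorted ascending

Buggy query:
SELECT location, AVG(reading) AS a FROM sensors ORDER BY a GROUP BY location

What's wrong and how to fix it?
Bug: ORDER BY appears before GROUP BY; SQL clause order requires GROUP BY first

Fix: Move ORDER BY to the end, after GROUP BY

Corrected query:
SELECT location, AVG(reading) AS a FROM sensors GROUP BY location ORDER BY a

Result:
location    | a   
------------+-----
Roof        | 3.65
Garage      | 19.6
Server-Room | 29.5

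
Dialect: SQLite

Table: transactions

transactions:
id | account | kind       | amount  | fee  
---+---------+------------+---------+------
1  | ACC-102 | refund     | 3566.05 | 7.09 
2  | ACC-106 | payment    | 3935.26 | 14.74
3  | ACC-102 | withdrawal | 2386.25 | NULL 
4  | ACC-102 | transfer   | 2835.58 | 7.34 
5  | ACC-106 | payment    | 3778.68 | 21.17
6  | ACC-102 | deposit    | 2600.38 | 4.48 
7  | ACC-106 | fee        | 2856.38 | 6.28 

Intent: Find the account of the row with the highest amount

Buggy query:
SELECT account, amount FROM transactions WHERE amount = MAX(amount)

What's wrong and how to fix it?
Bug: WHERE is evaluated per row; an aggregate over the whole table isn't defined there

Fix: Use a subquery: WHERE amount = (SELECT MAX(amount) FROM transactions)

Corrected query:
SELECT account, amount FROM transactions WHERE amount = (SELECT MAX(amount) FROM transactions)

Result:
account | amount 
--------+--------
ACC-106 | 3935.26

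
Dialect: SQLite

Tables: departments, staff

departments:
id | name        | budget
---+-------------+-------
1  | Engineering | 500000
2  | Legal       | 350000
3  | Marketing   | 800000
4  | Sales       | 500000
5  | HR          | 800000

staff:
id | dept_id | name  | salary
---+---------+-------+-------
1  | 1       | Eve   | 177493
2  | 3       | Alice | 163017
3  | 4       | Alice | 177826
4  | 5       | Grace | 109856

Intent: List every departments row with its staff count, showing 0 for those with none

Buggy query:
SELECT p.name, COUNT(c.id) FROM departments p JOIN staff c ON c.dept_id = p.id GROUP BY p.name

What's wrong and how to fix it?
Bug: INNER JOIN drops departments rows that have no matching staff rows

Fix: Switch to LEFT JOIN to retain unmatched parent rows

Corrected query:
SELECT p.name, COUNT(c.id) FROM departments p LEFT JOIN staff c ON c.dept_id = p.id GROUP BY p.name

Result:
name        | COUNT(c.id)
------------+------------
Engineering | 1          
HR          | 1          
Legal       | 0          
Marketing   | 1          
Sales       | 1          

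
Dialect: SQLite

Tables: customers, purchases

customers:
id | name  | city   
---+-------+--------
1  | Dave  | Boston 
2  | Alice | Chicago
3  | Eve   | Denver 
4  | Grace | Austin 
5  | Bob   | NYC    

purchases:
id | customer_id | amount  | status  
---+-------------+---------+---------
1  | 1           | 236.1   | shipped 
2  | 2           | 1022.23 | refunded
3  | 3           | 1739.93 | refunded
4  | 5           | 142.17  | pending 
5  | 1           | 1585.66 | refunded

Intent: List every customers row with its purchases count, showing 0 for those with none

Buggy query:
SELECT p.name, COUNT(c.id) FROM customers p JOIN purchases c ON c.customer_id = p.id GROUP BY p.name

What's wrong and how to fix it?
Bug: An inner join excludes parents with zero children

Fix: Switch to LEFT JOIN to retain unmatched parent rows

Corrected query:
SELECT p.name, COUNT(c.id) FROM customers p LEFT JOIN purchases c ON c.customer_id = p.id GROUP BY p.name

Result:
name  | COUNT(c.id)
------+------------
Alice | 1          
Bob   | 1          
Dave  | 2          
Eve   | 1          
Grace | 0          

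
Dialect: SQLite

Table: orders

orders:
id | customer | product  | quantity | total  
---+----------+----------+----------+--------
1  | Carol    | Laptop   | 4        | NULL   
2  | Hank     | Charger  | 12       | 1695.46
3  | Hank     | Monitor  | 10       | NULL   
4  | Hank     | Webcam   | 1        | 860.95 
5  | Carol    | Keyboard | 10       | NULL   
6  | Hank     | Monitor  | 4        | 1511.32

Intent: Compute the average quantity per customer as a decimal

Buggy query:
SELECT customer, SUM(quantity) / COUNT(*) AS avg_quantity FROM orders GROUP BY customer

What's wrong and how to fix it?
Bug: Both operands are integers, so '/' performs integer division and truncates

Fix: Multiply by 1.0 (or CAST to REAL) to force floating-point division

Corrected query:
SELECT customer, SUM(quantity) * 1.0 / COUNT(*) AS avg_quantity FROM orders GROUP BY customer

Result:
customer | avg_quantity
---------+-------------
Carol    | 7           
Hank     | 6.75        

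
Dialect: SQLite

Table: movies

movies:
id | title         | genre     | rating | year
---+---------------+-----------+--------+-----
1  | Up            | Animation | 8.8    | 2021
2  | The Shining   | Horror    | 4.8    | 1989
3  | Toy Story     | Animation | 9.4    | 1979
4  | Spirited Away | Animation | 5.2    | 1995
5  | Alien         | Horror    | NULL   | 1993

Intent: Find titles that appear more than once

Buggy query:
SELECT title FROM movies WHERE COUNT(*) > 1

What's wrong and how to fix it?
Bug: COUNT(*) is an aggregate and cannot be used in WHERE

Fix: GROUP BY title, then filter groups with HAVING COUNT(*) > 1

Corrected query:
SELECT title FROM movies GROUP BY title HAVING COUNT(*) > 1

Result:
(no rows)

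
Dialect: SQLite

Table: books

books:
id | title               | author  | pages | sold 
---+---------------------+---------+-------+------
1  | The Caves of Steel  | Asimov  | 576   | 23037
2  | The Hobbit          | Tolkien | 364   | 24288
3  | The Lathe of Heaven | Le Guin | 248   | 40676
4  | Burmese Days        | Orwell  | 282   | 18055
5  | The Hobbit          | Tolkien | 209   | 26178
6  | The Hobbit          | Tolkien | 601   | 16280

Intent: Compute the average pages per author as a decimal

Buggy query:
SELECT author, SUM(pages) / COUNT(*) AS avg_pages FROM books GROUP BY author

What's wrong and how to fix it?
Bug: Both operands are integers, so '/' performs integer division and truncates

Fix: Multiply by 1.0 (or CAST to REAL) to force floating-point division

Corrected query:
SELECT author, SUM(pages) * 1.0 / COUNT(*) AS avg_pages FROM books GROUP BY author

Result:
author  | avg_pages 
--------+-----------
Asimov  | 576       
Le Guin | 248       
Orwell  | 282       
Tolkien | 391.333333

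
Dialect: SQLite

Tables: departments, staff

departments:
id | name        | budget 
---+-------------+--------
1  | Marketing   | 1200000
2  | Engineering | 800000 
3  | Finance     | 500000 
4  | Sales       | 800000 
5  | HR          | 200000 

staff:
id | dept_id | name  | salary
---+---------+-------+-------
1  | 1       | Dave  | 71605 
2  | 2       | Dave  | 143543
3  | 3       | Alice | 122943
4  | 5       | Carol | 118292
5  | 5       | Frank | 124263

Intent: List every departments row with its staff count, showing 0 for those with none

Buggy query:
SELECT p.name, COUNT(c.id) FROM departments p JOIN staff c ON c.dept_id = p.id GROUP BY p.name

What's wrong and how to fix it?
Bug: An inner join excludes parents with zero children

Fix: Switch to LEFT JOIN to retain unmatched parent rows

Corrected query:
SELECT p.name, COUNT(c.id) FROM departments p LEFT JOIN staff c ON c.dept_id = p.id GROUP BY p.name

Result:
name        | COUNT(c.id)
------------+------------
Engineering | 1          
Finance     | 1          
HR          | 2          
Marketing   | 1          
Sales       | 0          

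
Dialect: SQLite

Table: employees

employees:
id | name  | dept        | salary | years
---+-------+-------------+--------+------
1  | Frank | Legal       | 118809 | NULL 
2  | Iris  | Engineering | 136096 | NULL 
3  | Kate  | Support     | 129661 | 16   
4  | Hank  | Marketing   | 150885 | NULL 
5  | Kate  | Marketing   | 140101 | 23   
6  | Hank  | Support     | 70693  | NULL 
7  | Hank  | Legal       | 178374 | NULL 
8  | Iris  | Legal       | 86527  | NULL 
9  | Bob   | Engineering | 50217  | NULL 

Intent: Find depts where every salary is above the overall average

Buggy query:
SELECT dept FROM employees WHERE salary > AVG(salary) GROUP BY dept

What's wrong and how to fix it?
Bug: AVG() is an aggregate; it can't sit directly in WHERE

Fix: Use a subquery for AVG and a HAVING MIN(...) filter so the condition holds for every row in the group

Corrected query:
SELECT dept FROM employees GROUP BY dept HAVING MIN(salary) > (SELECT AVG(salary) FROM employees)

Result:
dept     
---------
Marketing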